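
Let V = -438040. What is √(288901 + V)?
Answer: 3*I*√16571 ≈ 386.19*I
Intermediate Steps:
√(288901 + V) = √(288901 - 438040) = √(-149139) = 3*I*√16571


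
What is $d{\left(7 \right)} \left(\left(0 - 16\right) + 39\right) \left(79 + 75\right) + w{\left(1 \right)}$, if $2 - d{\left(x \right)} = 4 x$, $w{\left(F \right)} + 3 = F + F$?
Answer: $-92093$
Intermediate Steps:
$w{\left(F \right)} = -3 + 2 F$ ($w{\left(F \right)} = -3 + \left(F + F\right) = -3 + 2 F$)
$d{\left(x \right)} = 2 - 4 x$
$d{\left(7 \right)} \left(\left(0 - 16\right) + 39\right) \left(79 + 75\right) + w{\left(1 \right)} = \left(2 - 28\right) \left(\left(0 - 16\right) + 39\right) \left(79 + 75\right) + \left(-3 + 2 \cdot 1\right) = \left(2 - 28\right) \left(-16 + 39\right) 154 + \left(-3 + 2\right) = - 26 \cdot 23 \cdot 154 - 1 = \left(-26\right) 3542 - 1 = -92092 - 1 = -92093$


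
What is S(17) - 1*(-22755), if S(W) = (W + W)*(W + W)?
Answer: 23911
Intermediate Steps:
S(W) = 4*W² (S(W) = (2*W)*(2*W) = 4*W²)
S(17) - 1*(-22755) = 4*17² - 1*(-22755) = 4*289 + 22755 = 1156 + 22755 = 23911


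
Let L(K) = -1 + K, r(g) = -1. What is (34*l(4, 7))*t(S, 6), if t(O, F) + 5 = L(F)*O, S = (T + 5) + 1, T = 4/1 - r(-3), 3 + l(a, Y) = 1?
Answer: -3400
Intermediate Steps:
l(a, Y) = -2 (l(a, Y) = -3 + 1 = -2)
T = 5 (T = 4/1 - 1*(-1) = 4*1 + 1 = 4 + 1 = 5)
S = 11 (S = (5 + 5) + 1 = 10 + 1 = 11)
t(O, F) = -5 + O*(-1 + F) (t(O, F) = -5 + (-1 + F)*O = -5 + O*(-1 + F))
(34*l(4, 7))*t(S, 6) = (34*(-2))*(-5 + 11*(-1 + 6)) = -68*(-5 + 11*5) = -68*(-5 + 55) = -68*50 = -3400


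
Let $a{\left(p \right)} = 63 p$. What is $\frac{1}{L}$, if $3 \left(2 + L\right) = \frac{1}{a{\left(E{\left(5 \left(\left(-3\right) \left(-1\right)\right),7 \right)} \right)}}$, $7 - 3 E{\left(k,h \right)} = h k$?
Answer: $- \frac{6174}{12349} \approx -0.49996$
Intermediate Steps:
$E{\left(k,h \right)} = \frac{7}{3} - \frac{h k}{3}$
$L = - \frac{12349}{6174}$ ($L = -2 + \frac{1}{3 \cdot 63 \left(\frac{7}{3} - \frac{7 \cdot 5 \left(\left(-3\right) \left(-1\right)\right)}{3}\right)} = -2 + \frac{1}{3 \cdot 63 \left(\frac{7}{3} - \frac{7 \cdot 5 \cdot 3}{3}\right)} = -2 + \frac{1}{3 \cdot 63 \left(\frac{7}{3} - \frac{7}{3} \cdot 15\right)} = -2 + \frac{1}{3 \cdot 63 \left(\frac{7}{3} - 35\right)} = -2 + \frac{1}{3 \cdot 63 \left(- \frac{98}{3}\right)} = -2 + \frac{1}{3 \left(-2058\right)} = -2 + \frac{1}{3} \left(- \frac{1}{2058}\right) = -2 - \frac{1}{6174} = - \frac{12349}{6174} \approx -2.0002$)
$\frac{1}{L} = \frac{1}{- \frac{12349}{6174}} = - \frac{6174}{12349}$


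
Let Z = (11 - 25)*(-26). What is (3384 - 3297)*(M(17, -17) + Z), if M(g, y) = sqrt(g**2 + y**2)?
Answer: 31668 + 1479*sqrt(2) ≈ 33760.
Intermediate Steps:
Z = 364 (Z = -14*(-26) = 364)
(3384 - 3297)*(M(17, -17) + Z) = (3384 - 3297)*(sqrt(17**2 + (-17)**2) + 364) = 87*(sqrt(289 + 289) + 364) = 87*(sqrt(578) + 364) = 87*(17*sqrt(2) + 364) = 87*(364 + 17*sqrt(2)) = 31668 + 1479*sqrt(2)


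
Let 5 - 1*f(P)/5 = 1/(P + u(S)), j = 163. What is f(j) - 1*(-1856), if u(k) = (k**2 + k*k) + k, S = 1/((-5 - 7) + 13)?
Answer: 312241/166 ≈ 1881.0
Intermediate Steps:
S = 1 (S = 1/(-12 + 13) = 1/1 = 1)
u(k) = k + 2*k**2 (u(k) = (k**2 + k**2) + k = 2*k**2 + k = k + 2*k**2)
f(P) = 25 - 5/(3 + P) (f(P) = 25 - 5/(P + 1*(1 + 2*1)) = 25 - 5/(P + 1*(1 + 2)) = 25 - 5/(P + 1*3) = 25 - 5/(P + 3) = 25 - 5/(3 + P))
f(j) - 1*(-1856) = 5*(14 + 5*163)/(3 + 163) - 1*(-1856) = 5*(14 + 815)/166 + 1856 = 5*(1/166)*829 + 1856 = 4145/166 + 1856 = 312241/166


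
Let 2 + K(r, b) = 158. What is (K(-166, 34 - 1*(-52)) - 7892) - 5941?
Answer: -13677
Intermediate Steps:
K(r, b) = 156 (K(r, b) = -2 + 158 = 156)
(K(-166, 34 - 1*(-52)) - 7892) - 5941 = (156 - 7892) - 5941 = -7736 - 5941 = -13677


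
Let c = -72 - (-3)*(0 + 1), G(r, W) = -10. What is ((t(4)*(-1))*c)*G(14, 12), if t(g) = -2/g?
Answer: 345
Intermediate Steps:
c = -69 (c = -72 - (-3) = -72 - 1*(-3) = -72 + 3 = -69)
((t(4)*(-1))*c)*G(14, 12) = ((-2/4*(-1))*(-69))*(-10) = ((-2*1/4*(-1))*(-69))*(-10) = (-1/2*(-1)*(-69))*(-10) = ((1/2)*(-69))*(-10) = -69/2*(-10) = 345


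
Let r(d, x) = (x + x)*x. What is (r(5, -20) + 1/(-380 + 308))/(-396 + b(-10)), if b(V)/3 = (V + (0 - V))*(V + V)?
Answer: -57599/28512 ≈ -2.0202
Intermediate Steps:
b(V) = 0 (b(V) = 3*((V + (0 - V))*(V + V)) = 3*((V - V)*(2*V)) = 3*(0*(2*V)) = 3*0 = 0)
r(d, x) = 2*x² (r(d, x) = (2*x)*x = 2*x²)
(r(5, -20) + 1/(-380 + 308))/(-396 + b(-10)) = (2*(-20)² + 1/(-380 + 308))/(-396 + 0) = (2*400 + 1/(-72))/(-396) = (800 - 1/72)*(-1/396) = (57599/72)*(-1/396) = -57599/28512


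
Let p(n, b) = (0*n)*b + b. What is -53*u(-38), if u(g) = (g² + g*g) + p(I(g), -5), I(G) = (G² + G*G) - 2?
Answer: -152799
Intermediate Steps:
I(G) = -2 + 2*G² (I(G) = (G² + G²) - 2 = 2*G² - 2 = -2 + 2*G²)
p(n, b) = b (p(n, b) = 0*b + b = 0 + b = b)
u(g) = -5 + 2*g² (u(g) = (g² + g*g) - 5 = (g² + g²) - 5 = 2*g² - 5 = -5 + 2*g²)
-53*u(-38) = -53*(-5 + 2*(-38)²) = -53*(-5 + 2*1444) = -53*(-5 + 2888) = -53*2883 = -152799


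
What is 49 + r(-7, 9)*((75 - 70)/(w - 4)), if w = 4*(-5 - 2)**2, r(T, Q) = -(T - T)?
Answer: 49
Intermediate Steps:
r(T, Q) = 0 (r(T, Q) = -1*0 = 0)
w = 196 (w = 4*(-7)**2 = 4*49 = 196)
49 + r(-7, 9)*((75 - 70)/(w - 4)) = 49 + 0*((75 - 70)/(196 - 4)) = 49 + 0*(5/192) = 49 + 0 = 49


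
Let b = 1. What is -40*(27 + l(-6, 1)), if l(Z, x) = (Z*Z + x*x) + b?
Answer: -2600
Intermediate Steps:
l(Z, x) = 1 + Z² + x² (l(Z, x) = (Z*Z + x*x) + 1 = (Z² + x²) + 1 = 1 + Z² + x²)
-40*(27 + l(-6, 1)) = -40*(27 + (1 + (-6)² + 1²)) = -40*(27 + (1 + 36 + 1)) = -40*(27 + 38) = -40*65 = -2600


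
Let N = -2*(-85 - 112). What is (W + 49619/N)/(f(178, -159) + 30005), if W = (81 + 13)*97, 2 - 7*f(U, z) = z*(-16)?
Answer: 2317707/7432022 ≈ 0.31185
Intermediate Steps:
f(U, z) = 2/7 + 16*z/7 (f(U, z) = 2/7 - z*(-16)/7 = 2/7 - (-16)*z/7 = 2/7 + 16*z/7)
W = 9118 (W = 94*97 = 9118)
N = 394 (N = -2*(-197) = 394)
(W + 49619/N)/(f(178, -159) + 30005) = (9118 + 49619/394)/((2/7 + (16/7)*(-159)) + 30005) = (9118 + 49619*(1/394))/((2/7 - 2544/7) + 30005) = (9118 + 49619/394)/(-2542/7 + 30005) = 3642111/(394*(207493/7)) = (3642111/394)*(7/207493) = 2317707/7432022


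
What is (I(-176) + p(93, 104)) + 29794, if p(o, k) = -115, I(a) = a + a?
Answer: 29327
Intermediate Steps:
I(a) = 2*a
(I(-176) + p(93, 104)) + 29794 = (2*(-176) - 115) + 29794 = (-352 - 115) + 29794 = -467 + 29794 = 29327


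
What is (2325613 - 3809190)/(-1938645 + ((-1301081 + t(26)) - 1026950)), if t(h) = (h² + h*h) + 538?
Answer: 1483577/4264786 ≈ 0.34787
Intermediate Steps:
t(h) = 538 + 2*h² (t(h) = (h² + h²) + 538 = 2*h² + 538 = 538 + 2*h²)
(2325613 - 3809190)/(-1938645 + ((-1301081 + t(26)) - 1026950)) = (2325613 - 3809190)/(-1938645 + ((-1301081 + (538 + 2*26²)) - 1026950)) = -1483577/(-1938645 + ((-1301081 + (538 + 2*676)) - 1026950)) = -1483577/(-1938645 + ((-1301081 + (538 + 1352)) - 1026950)) = -1483577/(-1938645 + ((-1301081 + 1890) - 1026950)) = -1483577/(-1938645 + (-1299191 - 1026950)) = -1483577/(-1938645 - 2326141) = -1483577/(-4264786) = -1483577*(-1/4264786) = 1483577/4264786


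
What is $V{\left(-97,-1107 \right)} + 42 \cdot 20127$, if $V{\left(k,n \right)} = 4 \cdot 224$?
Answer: $846230$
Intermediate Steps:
$V{\left(k,n \right)} = 896$
$V{\left(-97,-1107 \right)} + 42 \cdot 20127 = 896 + 42 \cdot 20127 = 896 + 845334 = 846230$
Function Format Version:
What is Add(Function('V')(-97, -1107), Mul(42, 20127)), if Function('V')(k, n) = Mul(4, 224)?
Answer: 846230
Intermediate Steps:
Function('V')(k, n) = 896
Add(Function('V')(-97, -1107), Mul(42, 20127)) = Add(896, Mul(42, 20127)) = Add(896, 845334) = 846230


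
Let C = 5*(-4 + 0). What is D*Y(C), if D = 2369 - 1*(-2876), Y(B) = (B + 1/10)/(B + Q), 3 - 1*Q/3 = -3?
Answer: 208751/4 ≈ 52188.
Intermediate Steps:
Q = 18 (Q = 9 - 3*(-3) = 9 + 9 = 18)
C = -20 (C = 5*(-4) = -20)
Y(B) = (⅒ + B)/(18 + B) (Y(B) = (B + 1/10)/(B + 18) = (B + ⅒)/(18 + B) = (⅒ + B)/(18 + B))
D = 5245 (D = 2369 + 2876 = 5245)
D*Y(C) = 5245*((⅒ - 20)/(18 - 20)) = 5245*(-199/10/(-2)) = 5245*(-½*(-199/10)) = 5245*(199/20) = 208751/4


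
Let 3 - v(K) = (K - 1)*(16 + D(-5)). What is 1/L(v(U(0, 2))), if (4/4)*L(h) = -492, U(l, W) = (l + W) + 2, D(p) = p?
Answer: -1/492 ≈ -0.0020325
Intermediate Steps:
U(l, W) = 2 + W + l (U(l, W) = (W + l) + 2 = 2 + W + l)
v(K) = 14 - 11*K (v(K) = 3 - (K - 1)*(16 - 5) = 3 - (-1 + K)*11 = 3 - (-11 + 11*K) = 3 + (11 - 11*K) = 14 - 11*K)
L(h) = -492
1/L(v(U(0, 2))) = 1/(-492) = -1/492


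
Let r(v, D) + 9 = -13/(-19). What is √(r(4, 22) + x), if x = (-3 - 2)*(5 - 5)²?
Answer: I*√3002/19 ≈ 2.8837*I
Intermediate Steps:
r(v, D) = -158/19 (r(v, D) = -9 - 13/(-19) = -9 - 13*(-1/19) = -9 + 13/19 = -158/19)
x = 0 (x = -5*0² = -5*0 = 0)
√(r(4, 22) + x) = √(-158/19 + 0) = √(-158/19) = I*√3002/19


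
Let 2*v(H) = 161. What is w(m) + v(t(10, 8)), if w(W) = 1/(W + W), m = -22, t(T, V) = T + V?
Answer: 3541/44 ≈ 80.477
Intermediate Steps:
v(H) = 161/2 (v(H) = (½)*161 = 161/2)
w(W) = 1/(2*W)
w(m) + v(t(10, 8)) = (½)/(-22) + 161/2 = (½)*(-1/22) + 161/2 = -1/44 + 161/2 = 3541/44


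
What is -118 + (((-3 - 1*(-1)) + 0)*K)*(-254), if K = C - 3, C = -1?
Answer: -2150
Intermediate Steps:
K = -4 (K = -1 - 3 = -4)
-118 + (((-3 - 1*(-1)) + 0)*K)*(-254) = -118 + (((-3 - 1*(-1)) + 0)*(-4))*(-254) = -118 + (((-3 + 1) + 0)*(-4))*(-254) = -118 + ((-2 + 0)*(-4))*(-254) = -118 - 2*(-4)*(-254) = -118 + 8*(-254) = -118 - 2032 = -2150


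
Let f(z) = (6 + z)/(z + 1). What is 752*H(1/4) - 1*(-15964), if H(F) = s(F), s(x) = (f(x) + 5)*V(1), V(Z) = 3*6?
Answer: 151324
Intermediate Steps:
f(z) = (6 + z)/(1 + z)
V(Z) = 18
s(x) = 90 + 18*(6 + x)/(1 + x) (s(x) = ((6 + x)/(1 + x) + 5)*18 = (5 + (6 + x)/(1 + x))*18 = 90 + 18*(6 + x)/(1 + x))
H(F) = 18*(11 + 6*F)/(1 + F)
752*H(1/4) - 1*(-15964) = 752*(18*(11 + 6/4)/(1 + 1/4)) - 1*(-15964) = 752*(18*(11 + 6*(¼))/(1 + ¼)) + 15964 = 752*(18*(11 + 3/2)/(5/4)) + 15964 = 752*(18*(⅘)*(25/2)) + 15964 = 752*180 + 15964 = 135360 + 15964 = 151324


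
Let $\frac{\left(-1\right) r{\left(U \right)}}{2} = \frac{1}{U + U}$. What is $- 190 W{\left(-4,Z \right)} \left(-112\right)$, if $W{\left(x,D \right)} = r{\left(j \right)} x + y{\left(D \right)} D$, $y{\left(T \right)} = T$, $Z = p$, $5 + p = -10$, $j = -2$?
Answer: $4745440$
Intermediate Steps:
$p = -15$ ($p = -5 - 10 = -15$)
$Z = -15$
$r{\left(U \right)} = - \frac{1}{U}$ ($r{\left(U \right)} = - \frac{2}{U + U} = - \frac{2}{2 U} = - 2 \frac{1}{2 U} = - \frac{1}{U}$)
$W{\left(x,D \right)} = D^{2} + \frac{x}{2}$ ($W{\left(x,D \right)} = - \frac{1}{-2} x + D D = \left(-1\right) \left(- \frac{1}{2}\right) x + D^{2} = \frac{x}{2} + D^{2} = D^{2} + \frac{x}{2}$)
$- 190 W{\left(-4,Z \right)} \left(-112\right) = - 190 \left(\left(-15\right)^{2} + \frac{1}{2} \left(-4\right)\right) \left(-112\right) = - 190 \left(225 - 2\right) \left(-112\right) = \left(-190\right) 223 \left(-112\right) = \left(-42370\right) \left(-112\right) = 4745440$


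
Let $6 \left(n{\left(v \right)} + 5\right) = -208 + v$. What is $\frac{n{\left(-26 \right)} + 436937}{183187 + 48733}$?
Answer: $\frac{436893}{231920} \approx 1.8838$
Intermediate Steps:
$n{\left(v \right)} = - \frac{119}{3} + \frac{v}{6}$ ($n{\left(v \right)} = -5 + \frac{-208 + v}{6} = -5 + \left(- \frac{104}{3} + \frac{v}{6}\right) = - \frac{119}{3} + \frac{v}{6}$)
$\frac{n{\left(-26 \right)} + 436937}{183187 + 48733} = \frac{\left(- \frac{119}{3} + \frac{1}{6} \left(-26\right)\right) + 436937}{183187 + 48733} = \frac{\left(- \frac{119}{3} - \frac{13}{3}\right) + 436937}{231920} = \left(-44 + 436937\right) \frac{1}{231920} = 436893 \cdot \frac{1}{231920} = \frac{436893}{231920}$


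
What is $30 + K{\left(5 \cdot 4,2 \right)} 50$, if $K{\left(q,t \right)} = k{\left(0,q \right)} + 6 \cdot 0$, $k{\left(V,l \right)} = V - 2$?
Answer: $-70$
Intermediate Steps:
$k{\left(V,l \right)} = -2 + V$
$K{\left(q,t \right)} = -2$ ($K{\left(q,t \right)} = \left(-2 + 0\right) + 6 \cdot 0 = -2 + 0 = -2$)
$30 + K{\left(5 \cdot 4,2 \right)} 50 = 30 - 100 = -70$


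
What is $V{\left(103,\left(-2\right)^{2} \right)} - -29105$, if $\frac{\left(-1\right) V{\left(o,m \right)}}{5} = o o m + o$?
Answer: $-183590$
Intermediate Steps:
$V{\left(o,m \right)} = - 5 o - 5 m o^{2}$ ($V{\left(o,m \right)} = - 5 \left(o o m + o\right) = - 5 \left(o^{2} m + o\right) = - 5 \left(m o^{2} + o\right) = - 5 \left(o + m o^{2}\right) = - 5 o - 5 m o^{2}$)
$V{\left(103,\left(-2\right)^{2} \right)} - -29105 = \left(-5\right) 103 \left(1 + \left(-2\right)^{2} \cdot 103\right) - -29105 = \left(-5\right) 103 \left(1 + 4 \cdot 103\right) + 29105 = \left(-5\right) 103 \left(1 + 412\right) + 29105 = \left(-5\right) 103 \cdot 413 + 29105 = -212695 + 29105 = -183590$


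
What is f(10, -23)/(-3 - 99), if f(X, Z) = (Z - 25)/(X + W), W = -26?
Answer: -1/34 ≈ -0.029412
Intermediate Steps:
f(X, Z) = (-25 + Z)/(-26 + X) (f(X, Z) = (Z - 25)/(X - 26) = (-25 + Z)/(-26 + X))
f(10, -23)/(-3 - 99) = ((-25 - 23)/(-26 + 10))/(-3 - 99) = (-48/(-16))/(-102) = -1/16*(-48)*(-1/102) = 3*(-1/102) = -1/34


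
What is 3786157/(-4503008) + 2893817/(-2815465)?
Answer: -23690673619541/12678061418720 ≈ -1.8686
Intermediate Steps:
3786157/(-4503008) + 2893817/(-2815465) = 3786157*(-1/4503008) + 2893817*(-1/2815465) = -3786157/4503008 - 2893817/2815465 = -23690673619541/12678061418720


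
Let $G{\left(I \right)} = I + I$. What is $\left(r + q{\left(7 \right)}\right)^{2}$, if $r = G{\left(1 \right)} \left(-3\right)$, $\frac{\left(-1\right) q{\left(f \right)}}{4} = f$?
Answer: $1156$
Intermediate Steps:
$G{\left(I \right)} = 2 I$
$q{\left(f \right)} = - 4 f$
$r = -6$ ($r = 2 \cdot 1 \left(-3\right) = 2 \left(-3\right) = -6$)
$\left(r + q{\left(7 \right)}\right)^{2} = \left(-6 - 28\right)^{2} = \left(-34\right)^{2} = 1156$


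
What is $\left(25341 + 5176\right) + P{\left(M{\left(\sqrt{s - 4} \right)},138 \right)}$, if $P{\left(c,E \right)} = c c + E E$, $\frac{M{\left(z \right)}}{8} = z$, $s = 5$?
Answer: $49625$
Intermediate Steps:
$M{\left(z \right)} = 8 z$
$P{\left(c,E \right)} = E^{2} + c^{2}$ ($P{\left(c,E \right)} = c^{2} + E^{2} = E^{2} + c^{2}$)
$\left(25341 + 5176\right) + P{\left(M{\left(\sqrt{s - 4} \right)},138 \right)} = \left(25341 + 5176\right) + \left(138^{2} + \left(8 \sqrt{5 - 4}\right)^{2}\right) = 30517 + \left(19044 + \left(8 \sqrt{1}\right)^{2}\right) = 30517 + \left(19044 + \left(8 \cdot 1\right)^{2}\right) = 30517 + \left(19044 + 8^{2}\right) = 30517 + \left(19044 + 64\right) = 30517 + 19108 = 49625$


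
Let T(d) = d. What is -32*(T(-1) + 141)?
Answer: -4480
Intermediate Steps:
-32*(T(-1) + 141) = -32*(-1 + 141) = -32*140 = -4480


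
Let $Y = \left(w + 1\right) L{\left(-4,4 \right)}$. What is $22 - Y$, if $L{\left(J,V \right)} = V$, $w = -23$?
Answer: $110$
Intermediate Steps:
$Y = -88$ ($Y = \left(-23 + 1\right) 4 = \left(-22\right) 4 = -88$)
$22 - Y = 22 - -88 = 22 + 88 = 110$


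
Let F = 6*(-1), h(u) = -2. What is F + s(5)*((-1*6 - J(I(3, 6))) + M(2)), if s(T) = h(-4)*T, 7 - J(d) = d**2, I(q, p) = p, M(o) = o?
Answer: -256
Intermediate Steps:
J(d) = 7 - d**2
F = -6
s(T) = -2*T
F + s(5)*((-1*6 - J(I(3, 6))) + M(2)) = -6 + (-2*5)*((-1*6 - (7 - 1*6**2)) + 2) = -6 - 10*((-6 - (7 - 1*36)) + 2) = -6 - 10*((-6 - (7 - 36)) + 2) = -6 - 10*((-6 - 1*(-29)) + 2) = -6 - 10*((-6 + 29) + 2) = -6 - 10*(23 + 2) = -6 - 10*25 = -6 - 250 = -256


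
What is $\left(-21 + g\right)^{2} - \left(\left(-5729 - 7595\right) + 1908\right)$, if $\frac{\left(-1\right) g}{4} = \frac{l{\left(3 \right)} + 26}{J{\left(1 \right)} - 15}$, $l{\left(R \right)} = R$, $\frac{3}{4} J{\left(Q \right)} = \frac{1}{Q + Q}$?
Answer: $\frac{21416209}{1849} \approx 11583.0$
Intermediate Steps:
$J{\left(Q \right)} = \frac{2}{3 Q}$ ($J{\left(Q \right)} = \frac{4}{3 \left(Q + Q\right)} = \frac{4}{3 \cdot 2 Q} = \frac{4 \frac{1}{2 Q}}{3} = \frac{2}{3 Q}$)
$g = \frac{348}{43}$ ($g = - 4 \frac{3 + 26}{\frac{2}{3 \cdot 1} - 15} = - 4 \frac{29}{\frac{2}{3} \cdot 1 - 15} = - 4 \frac{29}{\frac{2}{3} - 15} = - 4 \frac{29}{- \frac{43}{3}} = - 4 \cdot 29 \left(- \frac{3}{43}\right) = \left(-4\right) \left(- \frac{87}{43}\right) = \frac{348}{43} \approx 8.093$)
$\left(-21 + g\right)^{2} - \left(\left(-5729 - 7595\right) + 1908\right) = \left(-21 + \frac{348}{43}\right)^{2} - \left(\left(-5729 - 7595\right) + 1908\right) = \left(- \frac{555}{43}\right)^{2} - \left(-13324 + 1908\right) = \frac{308025}{1849} - -11416 = \frac{308025}{1849} + 11416 = \frac{21416209}{1849}$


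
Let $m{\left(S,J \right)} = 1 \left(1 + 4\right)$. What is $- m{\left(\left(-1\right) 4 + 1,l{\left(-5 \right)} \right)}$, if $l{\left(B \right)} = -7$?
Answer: $-5$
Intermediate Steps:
$m{\left(S,J \right)} = 5$ ($m{\left(S,J \right)} = 1 \cdot 5 = 5$)
$- m{\left(\left(-1\right) 4 + 1,l{\left(-5 \right)} \right)} = \left(-1\right) 5 = -5$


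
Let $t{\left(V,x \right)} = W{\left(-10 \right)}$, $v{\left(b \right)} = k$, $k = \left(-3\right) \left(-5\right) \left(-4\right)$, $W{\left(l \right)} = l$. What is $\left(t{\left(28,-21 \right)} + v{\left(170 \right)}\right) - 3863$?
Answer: $-3933$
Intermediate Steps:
$k = -60$ ($k = 15 \left(-4\right) = -60$)
$v{\left(b \right)} = -60$
$t{\left(V,x \right)} = -10$
$\left(t{\left(28,-21 \right)} + v{\left(170 \right)}\right) - 3863 = \left(-10 - 60\right) - 3863 = -70 - 3863 = -3933$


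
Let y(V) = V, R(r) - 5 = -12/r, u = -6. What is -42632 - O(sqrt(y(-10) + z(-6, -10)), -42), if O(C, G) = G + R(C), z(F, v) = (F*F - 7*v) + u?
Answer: -42595 + 2*sqrt(10)/5 ≈ -42594.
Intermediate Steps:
z(F, v) = -6 + F**2 - 7*v (z(F, v) = (F*F - 7*v) - 6 = (F**2 - 7*v) - 6 = -6 + F**2 - 7*v)
R(r) = 5 - 12/r
O(C, G) = 5 + G - 12/C (O(C, G) = G + (5 - 12/C) = 5 + G - 12/C)
-42632 - O(sqrt(y(-10) + z(-6, -10)), -42) = -42632 - (5 - 42 - 12/sqrt(-10 + (-6 + (-6)**2 - 7*(-10)))) = -42632 - (5 - 42 - 12/sqrt(-10 + (-6 + 36 + 70))) = -42632 - (5 - 42 - 12/sqrt(-10 + 100)) = -42632 - (5 - 42 - 12*sqrt(10)/30) = -42632 - (5 - 42 - 2*sqrt(10)/5) = -42632 - (-37 - 2*sqrt(10)/5) = -42632 + (37 + 2*sqrt(10)/5) = -42595 + 2*sqrt(10)/5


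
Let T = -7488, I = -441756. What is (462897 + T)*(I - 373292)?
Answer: -371180194632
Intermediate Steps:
(462897 + T)*(I - 373292) = (462897 - 7488)*(-441756 - 373292) = 455409*(-815048) = -371180194632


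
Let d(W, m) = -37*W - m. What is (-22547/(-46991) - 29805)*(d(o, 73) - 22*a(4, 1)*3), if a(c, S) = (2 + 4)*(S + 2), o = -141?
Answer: -791507555264/6713 ≈ -1.1791e+8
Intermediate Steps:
a(c, S) = 12 + 6*S (a(c, S) = 6*(2 + S) = 12 + 6*S)
d(W, m) = -m - 37*W
(-22547/(-46991) - 29805)*(d(o, 73) - 22*a(4, 1)*3) = (-22547/(-46991) - 29805)*((-1*73 - 37*(-141)) - 22*(12 + 6*1)*3) = (-22547*(-1/46991) - 29805)*((-73 + 5217) - 22*(12 + 6)*3) = (3221/6713 - 29805)*(5144 - 22*18*3) = -200077744*(5144 - 396*3)/6713 = -200077744*(5144 - 1188)/6713 = -200077744/6713*3956 = -791507555264/6713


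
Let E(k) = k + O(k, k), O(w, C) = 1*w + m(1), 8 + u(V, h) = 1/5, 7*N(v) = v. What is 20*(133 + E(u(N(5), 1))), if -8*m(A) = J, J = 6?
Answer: 2333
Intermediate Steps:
m(A) = -¾ (m(A) = -⅛*6 = -¾)
N(v) = v/7
u(V, h) = -39/5 (u(V, h) = -8 + 1/5 = -8 + ⅕ = -39/5)
O(w, C) = -¾ + w (O(w, C) = 1*w - ¾ = w - ¾ = -¾ + w)
E(k) = -¾ + 2*k (E(k) = k + (-¾ + k) = -¾ + 2*k)
20*(133 + E(u(N(5), 1))) = 20*(133 + (-¾ + 2*(-39/5))) = 20*(133 + (-¾ - 78/5)) = 20*(133 - 327/20) = 20*(2333/20) = 2333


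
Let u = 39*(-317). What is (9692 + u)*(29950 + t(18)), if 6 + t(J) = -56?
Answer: -79830848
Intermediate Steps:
t(J) = -62 (t(J) = -6 - 56 = -62)
u = -12363
(9692 + u)*(29950 + t(18)) = (9692 - 12363)*(29950 - 62) = -2671*29888 = -79830848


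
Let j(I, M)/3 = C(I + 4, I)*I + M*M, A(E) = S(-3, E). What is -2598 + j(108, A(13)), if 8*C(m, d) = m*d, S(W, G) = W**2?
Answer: 487533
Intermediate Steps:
A(E) = 9 (A(E) = (-3)**2 = 9)
C(m, d) = d*m/8 (C(m, d) = (m*d)/8 = (d*m)/8 = d*m/8)
j(I, M) = 3*M**2 + 3*I**2*(4 + I)/8 (j(I, M) = 3*((I*(I + 4)/8)*I + M*M) = 3*((I*(4 + I)/8)*I + M**2) = 3*(I**2*(4 + I)/8 + M**2) = 3*(M**2 + I**2*(4 + I)/8) = 3*M**2 + 3*I**2*(4 + I)/8)
-2598 + j(108, A(13)) = -2598 + (3*9**2 + (3/8)*108**2*(4 + 108)) = -2598 + (3*81 + (3/8)*11664*112) = -2598 + (243 + 489888) = -2598 + 490131 = 487533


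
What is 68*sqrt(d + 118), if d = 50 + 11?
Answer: 68*sqrt(179) ≈ 909.78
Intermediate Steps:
d = 61
68*sqrt(d + 118) = 68*sqrt(61 + 118) = 68*sqrt(179)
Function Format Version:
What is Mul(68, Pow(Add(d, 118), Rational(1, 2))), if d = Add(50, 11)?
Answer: Mul(68, Pow(179, Rational(1, 2))) ≈ 909.78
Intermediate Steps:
d = 61
Mul(68, Pow(Add(d, 118), Rational(1, 2))) = Mul(68, Pow(Add(61, 118), Rational(1, 2))) = Mul(68, Pow(179, Rational(1, 2)))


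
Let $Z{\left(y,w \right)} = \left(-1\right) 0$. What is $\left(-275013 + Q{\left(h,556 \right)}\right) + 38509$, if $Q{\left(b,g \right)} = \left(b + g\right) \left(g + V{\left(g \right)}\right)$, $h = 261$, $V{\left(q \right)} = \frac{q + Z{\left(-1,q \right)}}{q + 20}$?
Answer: $\frac{31469275}{144} \approx 2.1854 \cdot 10^{5}$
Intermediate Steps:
$Z{\left(y,w \right)} = 0$
$V{\left(q \right)} = \frac{q}{20 + q}$ ($V{\left(q \right)} = \frac{q + 0}{q + 20} = \frac{q}{20 + q}$)
$Q{\left(b,g \right)} = \left(b + g\right) \left(g + \frac{g}{20 + g}\right)$
$\left(-275013 + Q{\left(h,556 \right)}\right) + 38509 = \left(-275013 + \frac{556 \left(261 + 556 + \left(20 + 556\right) \left(261 + 556\right)\right)}{20 + 556}\right) + 38509 = \left(-275013 + \frac{556 \left(261 + 556 + 576 \cdot 817\right)}{576}\right) + 38509 = \left(-275013 + 556 \cdot \frac{1}{576} \left(261 + 556 + 470592\right)\right) + 38509 = \left(-275013 + 556 \cdot \frac{1}{576} \cdot 471409\right) + 38509 = \left(-275013 + \frac{65525851}{144}\right) + 38509 = \frac{25923979}{144} + 38509 = \frac{31469275}{144}$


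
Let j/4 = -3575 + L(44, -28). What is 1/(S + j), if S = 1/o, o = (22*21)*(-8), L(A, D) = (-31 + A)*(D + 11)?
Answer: -3696/56120065 ≈ -6.5859e-5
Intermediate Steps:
L(A, D) = (-31 + A)*(11 + D)
j = -15184 (j = 4*(-3575 + (-341 - 31*(-28) + 11*44 + 44*(-28))) = 4*(-3575 + (-341 + 868 + 484 - 1232)) = 4*(-3575 - 221) = 4*(-3796) = -15184)
o = -3696 (o = 462*(-8) = -3696)
S = -1/3696 (S = 1/(-3696) = -1/3696 ≈ -0.00027056)
1/(S + j) = 1/(-1/3696 - 15184) = 1/(-56120065/3696) = -3696/56120065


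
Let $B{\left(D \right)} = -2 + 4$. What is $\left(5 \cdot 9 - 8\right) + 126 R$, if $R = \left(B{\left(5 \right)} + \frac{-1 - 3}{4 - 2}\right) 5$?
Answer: $37$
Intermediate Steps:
$B{\left(D \right)} = 2$
$R = 0$ ($R = \left(2 + \frac{-1 - 3}{4 - 2}\right) 5 = \left(2 - \frac{4}{2}\right) 5 = \left(2 - 2\right) 5 = 0 \cdot 5 = 0$)
$\left(5 \cdot 9 - 8\right) + 126 R = \left(5 \cdot 9 - 8\right) + 126 \cdot 0 = \left(45 - 8\right) + 0 = 37 + 0 = 37$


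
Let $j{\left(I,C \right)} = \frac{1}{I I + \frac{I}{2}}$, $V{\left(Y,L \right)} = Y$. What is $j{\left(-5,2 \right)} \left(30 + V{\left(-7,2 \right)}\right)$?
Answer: $\frac{46}{45} \approx 1.0222$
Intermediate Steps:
$j{\left(I,C \right)} = \frac{1}{I^{2} + \frac{I}{2}}$ ($j{\left(I,C \right)} = \frac{1}{I^{2} + I \frac{1}{2}} = \frac{1}{I^{2} + \frac{I}{2}}$)
$j{\left(-5,2 \right)} \left(30 + V{\left(-7,2 \right)}\right) = \frac{2}{\left(-5\right) \left(1 + 2 \left(-5\right)\right)} \left(30 - 7\right) = 2 \left(- \frac{1}{5}\right) \frac{1}{1 - 10} \cdot 23 = 2 \left(- \frac{1}{5}\right) \frac{1}{-9} \cdot 23 = 2 \left(- \frac{1}{5}\right) \left(- \frac{1}{9}\right) 23 = \frac{2}{45} \cdot 23 = \frac{46}{45}$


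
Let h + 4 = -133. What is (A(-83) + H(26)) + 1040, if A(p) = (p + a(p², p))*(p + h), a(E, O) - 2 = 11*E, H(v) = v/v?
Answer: -16652519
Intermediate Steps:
h = -137 (h = -4 - 133 = -137)
H(v) = 1
a(E, O) = 2 + 11*E
A(p) = (-137 + p)*(2 + p + 11*p²) (A(p) = (p + (2 + 11*p²))*(p - 137) = (2 + p + 11*p²)*(-137 + p) = (-137 + p)*(2 + p + 11*p²))
(A(-83) + H(26)) + 1040 = ((-274 - 1506*(-83)² - 135*(-83) + 11*(-83)³) + 1) + 1040 = ((-274 - 1506*6889 + 11205 + 11*(-571787)) + 1) + 1040 = ((-274 - 10374834 + 11205 - 6289657) + 1) + 1040 = (-16653560 + 1) + 1040 = -16653559 + 1040 = -16652519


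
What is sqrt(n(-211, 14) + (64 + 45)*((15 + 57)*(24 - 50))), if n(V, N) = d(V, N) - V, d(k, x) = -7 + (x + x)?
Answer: 2*I*sqrt(50954) ≈ 451.46*I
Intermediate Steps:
d(k, x) = -7 + 2*x
n(V, N) = -7 - V + 2*N (n(V, N) = (-7 + 2*N) - V = -7 - V + 2*N)
sqrt(n(-211, 14) + (64 + 45)*((15 + 57)*(24 - 50))) = sqrt((-7 - 1*(-211) + 2*14) + (64 + 45)*((15 + 57)*(24 - 50))) = sqrt((-7 + 211 + 28) + 109*(72*(-26))) = sqrt(232 + 109*(-1872)) = sqrt(232 - 204048) = sqrt(-203816) = 2*I*sqrt(50954)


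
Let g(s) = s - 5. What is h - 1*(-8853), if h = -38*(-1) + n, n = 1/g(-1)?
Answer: 53345/6 ≈ 8890.8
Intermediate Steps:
g(s) = -5 + s
n = -⅙ (n = 1/(-5 - 1) = 1/(-6) = -⅙ ≈ -0.16667)
h = 227/6 (h = -38*(-1) - ⅙ = 38 - ⅙ = 227/6 ≈ 37.833)
h - 1*(-8853) = 227/6 - 1*(-8853) = 227/6 + 8853 = 53345/6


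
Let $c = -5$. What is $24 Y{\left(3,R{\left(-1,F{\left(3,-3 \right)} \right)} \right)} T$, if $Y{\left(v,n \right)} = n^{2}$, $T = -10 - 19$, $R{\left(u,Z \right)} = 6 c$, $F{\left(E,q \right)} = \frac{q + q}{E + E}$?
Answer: $-626400$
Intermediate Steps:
$F{\left(E,q \right)} = \frac{q}{E}$ ($F{\left(E,q \right)} = \frac{2 q}{2 E} = 2 q \frac{1}{2 E} = \frac{q}{E}$)
$R{\left(u,Z \right)} = -30$ ($R{\left(u,Z \right)} = 6 \left(-5\right) = -30$)
$T = -29$ ($T = -10 - 19 = -29$)
$24 Y{\left(3,R{\left(-1,F{\left(3,-3 \right)} \right)} \right)} T = 24 \left(-30\right)^{2} \left(-29\right) = 24 \cdot 900 \left(-29\right) = 21600 \left(-29\right) = -626400$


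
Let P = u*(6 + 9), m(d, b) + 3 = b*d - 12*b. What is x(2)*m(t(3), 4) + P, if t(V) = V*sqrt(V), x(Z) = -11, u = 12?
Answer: 741 - 132*sqrt(3) ≈ 512.37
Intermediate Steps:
t(V) = V**(3/2)
m(d, b) = -3 - 12*b + b*d (m(d, b) = -3 + (b*d - 12*b) = -3 + (-12*b + b*d) = -3 - 12*b + b*d)
P = 180 (P = 12*(6 + 9) = 12*15 = 180)
x(2)*m(t(3), 4) + P = -11*(-3 - 12*4 + 4*3**(3/2)) + 180 = -11*(-3 - 48 + 4*(3*sqrt(3))) + 180 = -11*(-3 - 48 + 12*sqrt(3)) + 180 = -11*(-51 + 12*sqrt(3)) + 180 = (561 - 132*sqrt(3)) + 180 = 741 - 132*sqrt(3)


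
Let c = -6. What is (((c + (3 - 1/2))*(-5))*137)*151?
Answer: 724045/2 ≈ 3.6202e+5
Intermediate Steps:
(((c + (3 - 1/2))*(-5))*137)*151 = (((-6 + (3 - 1/2))*(-5))*137)*151 = (((-6 + (3 - 1*½))*(-5))*137)*151 = (((-6 + (3 - ½))*(-5))*137)*151 = (((-6 + 5/2)*(-5))*137)*151 = (-7/2*(-5)*137)*151 = ((35/2)*137)*151 = (4795/2)*151 = 724045/2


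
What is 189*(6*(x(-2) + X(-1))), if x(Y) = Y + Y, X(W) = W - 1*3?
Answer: -9072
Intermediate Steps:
X(W) = -3 + W (X(W) = W - 3 = -3 + W)
x(Y) = 2*Y
189*(6*(x(-2) + X(-1))) = 189*(6*(2*(-2) + (-3 - 1))) = 189*(6*(-4 - 4)) = 189*(6*(-8)) = 189*(-48) = -9072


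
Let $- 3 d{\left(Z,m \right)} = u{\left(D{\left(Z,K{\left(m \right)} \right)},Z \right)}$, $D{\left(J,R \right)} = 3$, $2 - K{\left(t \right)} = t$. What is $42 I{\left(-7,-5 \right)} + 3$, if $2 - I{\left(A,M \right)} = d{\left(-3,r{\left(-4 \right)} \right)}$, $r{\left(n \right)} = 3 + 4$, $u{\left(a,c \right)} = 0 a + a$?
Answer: $129$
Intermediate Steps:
$K{\left(t \right)} = 2 - t$
$u{\left(a,c \right)} = a$ ($u{\left(a,c \right)} = 0 + a = a$)
$r{\left(n \right)} = 7$
$d{\left(Z,m \right)} = -1$ ($d{\left(Z,m \right)} = \left(- \frac{1}{3}\right) 3 = -1$)
$I{\left(A,M \right)} = 3$ ($I{\left(A,M \right)} = 2 - -1 = 2 + 1 = 3$)
$42 I{\left(-7,-5 \right)} + 3 = 42 \cdot 3 + 3 = 126 + 3 = 129$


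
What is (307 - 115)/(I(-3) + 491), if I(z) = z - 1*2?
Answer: 32/81 ≈ 0.39506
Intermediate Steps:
I(z) = -2 + z (I(z) = z - 2 = -2 + z)
(307 - 115)/(I(-3) + 491) = (307 - 115)/((-2 - 3) + 491) = 192/(-5 + 491) = 192/486 = 192*(1/486) = 32/81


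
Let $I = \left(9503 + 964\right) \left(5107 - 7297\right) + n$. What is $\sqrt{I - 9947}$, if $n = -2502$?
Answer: $i \sqrt{22935179} \approx 4789.1 i$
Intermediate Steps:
$I = -22925232$ ($I = \left(9503 + 964\right) \left(5107 - 7297\right) - 2502 = 10467 \left(-2190\right) - 2502 = -22922730 - 2502 = -22925232$)
$\sqrt{I - 9947} = \sqrt{-22925232 - 9947} = \sqrt{-22935179} = i \sqrt{22935179}$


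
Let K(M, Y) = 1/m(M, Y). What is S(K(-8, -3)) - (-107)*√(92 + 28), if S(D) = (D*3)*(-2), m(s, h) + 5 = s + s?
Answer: 2/7 + 214*√30 ≈ 1172.4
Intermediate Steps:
m(s, h) = -5 + 2*s (m(s, h) = -5 + (s + s) = -5 + 2*s)
K(M, Y) = 1/(-5 + 2*M)
S(D) = -6*D (S(D) = (3*D)*(-2) = -6*D)
S(K(-8, -3)) - (-107)*√(92 + 28) = -6/(-5 + 2*(-8)) - (-107)*√(92 + 28) = -6/(-5 - 16) - (-107)*√120 = -6/(-21) - (-107)*2*√30 = -6*(-1/21) - (-214)*√30 = 2/7 + 214*√30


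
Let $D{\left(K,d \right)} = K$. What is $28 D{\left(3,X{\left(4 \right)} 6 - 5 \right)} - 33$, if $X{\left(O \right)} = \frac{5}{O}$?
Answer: $51$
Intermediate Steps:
$28 D{\left(3,X{\left(4 \right)} 6 - 5 \right)} - 33 = 28 \cdot 3 - 33 = 84 - 33 = 51$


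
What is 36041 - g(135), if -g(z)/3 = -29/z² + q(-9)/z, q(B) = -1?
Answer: 218948911/6075 ≈ 36041.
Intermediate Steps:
g(z) = 3/z + 87/z² (g(z) = -3*(-29/z² - 1/z) = -3*(-1/z - 29/z²) = 3/z + 87/z²)
36041 - g(135) = 36041 - 3*(29 + 135)/135² = 36041 - 3*164/18225 = 36041 - 1*164/6075 = 36041 - 164/6075 = 218948911/6075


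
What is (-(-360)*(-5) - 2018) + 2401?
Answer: -1417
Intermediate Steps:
(-(-360)*(-5) - 2018) + 2401 = (-360*5 - 2018) + 2401 = (-1800 - 2018) + 2401 = -3818 + 2401 = -1417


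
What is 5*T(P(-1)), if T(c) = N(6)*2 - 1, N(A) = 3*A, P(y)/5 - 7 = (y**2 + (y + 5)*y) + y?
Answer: 175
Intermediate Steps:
P(y) = 35 + 5*y + 5*y**2 + 5*y*(5 + y) (P(y) = 35 + 5*((y**2 + (y + 5)*y) + y) = 35 + 5*((y**2 + (5 + y)*y) + y) = 35 + 5*((y**2 + y*(5 + y)) + y) = 35 + 5*(y + y**2 + y*(5 + y)) = 35 + (5*y + 5*y**2 + 5*y*(5 + y)) = 35 + 5*y + 5*y**2 + 5*y*(5 + y))
T(c) = 35 (T(c) = (3*6)*2 - 1 = 18*2 - 1 = 36 - 1 = 35)
5*T(P(-1)) = 5*35 = 175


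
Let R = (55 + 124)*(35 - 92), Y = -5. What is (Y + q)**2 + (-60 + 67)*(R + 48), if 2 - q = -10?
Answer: -71036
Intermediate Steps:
q = 12 (q = 2 - 1*(-10) = 2 + 10 = 12)
R = -10203 (R = 179*(-57) = -10203)
(Y + q)**2 + (-60 + 67)*(R + 48) = (-5 + 12)**2 + (-60 + 67)*(-10203 + 48) = 7**2 + 7*(-10155) = 49 - 71085 = -71036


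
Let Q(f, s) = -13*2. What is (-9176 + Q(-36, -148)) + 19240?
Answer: 10038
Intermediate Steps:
Q(f, s) = -26
(-9176 + Q(-36, -148)) + 19240 = (-9176 - 26) + 19240 = -9202 + 19240 = 10038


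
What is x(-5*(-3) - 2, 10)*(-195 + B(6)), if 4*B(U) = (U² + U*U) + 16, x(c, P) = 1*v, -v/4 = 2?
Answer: 1384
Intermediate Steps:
v = -8 (v = -4*2 = -8)
x(c, P) = -8 (x(c, P) = 1*(-8) = -8)
B(U) = 4 + U²/2 (B(U) = ((U² + U*U) + 16)/4 = ((U² + U²) + 16)/4 = (2*U² + 16)/4 = (16 + 2*U²)/4 = 4 + U²/2)
x(-5*(-3) - 2, 10)*(-195 + B(6)) = -8*(-195 + (4 + (½)*6²)) = -8*(-195 + (4 + (½)*36)) = -8*(-195 + (4 + 18)) = -8*(-195 + 22) = -8*(-173) = 1384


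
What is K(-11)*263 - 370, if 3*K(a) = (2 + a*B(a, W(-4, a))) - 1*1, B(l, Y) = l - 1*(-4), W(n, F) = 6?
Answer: 6468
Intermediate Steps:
B(l, Y) = 4 + l (B(l, Y) = l + 4 = 4 + l)
K(a) = 1/3 + a*(4 + a)/3 (K(a) = ((2 + a*(4 + a)) - 1*1)/3 = ((2 + a*(4 + a)) - 1)/3 = (1 + a*(4 + a))/3 = 1/3 + a*(4 + a)/3)
K(-11)*263 - 370 = (1/3 + (1/3)*(-11)*(4 - 11))*263 - 370 = (1/3 + (1/3)*(-11)*(-7))*263 - 370 = (1/3 + 77/3)*263 - 370 = 26*263 - 370 = 6838 - 370 = 6468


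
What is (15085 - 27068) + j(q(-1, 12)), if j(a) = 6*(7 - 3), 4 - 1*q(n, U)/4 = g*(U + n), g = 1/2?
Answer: -11959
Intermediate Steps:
g = 1/2 ≈ 0.50000
q(n, U) = 16 - 2*U - 2*n (q(n, U) = 16 - 2*(U + n) = 16 - 4*(U/2 + n/2) = 16 + (-2*U - 2*n) = 16 - 2*U - 2*n)
j(a) = 24 (j(a) = 6*4 = 24)
(15085 - 27068) + j(q(-1, 12)) = (15085 - 27068) + 24 = -11983 + 24 = -11959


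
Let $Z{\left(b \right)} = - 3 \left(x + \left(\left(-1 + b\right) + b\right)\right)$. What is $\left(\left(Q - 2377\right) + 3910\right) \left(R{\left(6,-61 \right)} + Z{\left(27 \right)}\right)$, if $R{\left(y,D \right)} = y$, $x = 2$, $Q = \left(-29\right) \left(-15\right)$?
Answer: $-312912$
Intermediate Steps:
$Q = 435$
$Z{\left(b \right)} = -3 - 6 b$ ($Z{\left(b \right)} = - 3 \left(2 + \left(\left(-1 + b\right) + b\right)\right) = - 3 \left(2 + \left(-1 + 2 b\right)\right) = - 3 \left(1 + 2 b\right) = -3 - 6 b$)
$\left(\left(Q - 2377\right) + 3910\right) \left(R{\left(6,-61 \right)} + Z{\left(27 \right)}\right) = \left(\left(435 - 2377\right) + 3910\right) \left(6 - 165\right) = \left(-1942 + 3910\right) \left(6 - 165\right) = 1968 \left(-159\right) = -312912$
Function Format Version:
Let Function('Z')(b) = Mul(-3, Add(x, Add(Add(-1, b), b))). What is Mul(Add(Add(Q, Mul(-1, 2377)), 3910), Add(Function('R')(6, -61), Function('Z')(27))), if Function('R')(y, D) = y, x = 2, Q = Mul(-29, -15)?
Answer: -312912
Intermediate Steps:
Q = 435
Function('Z')(b) = Add(-3, Mul(-6, b)) (Function('Z')(b) = Mul(-3, Add(2, Add(Add(-1, b), b))) = Mul(-3, Add(2, Add(-1, Mul(2, b)))) = Mul(-3, Add(1, Mul(2, b))) = Add(-3, Mul(-6, b)))
Mul(Add(Add(Q, Mul(-1, 2377)), 3910), Add(Function('R')(6, -61), Function('Z')(27))) = Mul(Add(Add(435, Mul(-1, 2377)), 3910), Add(6, Add(-3, Mul(-6, 27)))) = Mul(Add(Add(435, -2377), 3910), Add(6, Add(-3, -162))) = Mul(Add(-1942, 3910), Add(6, -165)) = Mul(1968, -159) = -312912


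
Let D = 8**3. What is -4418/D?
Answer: -2209/256 ≈ -8.6289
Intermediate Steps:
D = 512
-4418/D = -4418/512 = -4418*1/512 = -2209/256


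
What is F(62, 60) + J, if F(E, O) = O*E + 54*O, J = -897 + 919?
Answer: 6982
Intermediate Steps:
J = 22
F(E, O) = 54*O + E*O (F(E, O) = E*O + 54*O = 54*O + E*O)
F(62, 60) + J = 60*(54 + 62) + 22 = 60*116 + 22 = 6960 + 22 = 6982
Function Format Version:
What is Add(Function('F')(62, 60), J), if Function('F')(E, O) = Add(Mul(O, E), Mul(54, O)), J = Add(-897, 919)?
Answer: 6982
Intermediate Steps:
J = 22
Function('F')(E, O) = Add(Mul(54, O), Mul(E, O)) (Function('F')(E, O) = Add(Mul(E, O), Mul(54, O)) = Add(Mul(54, O), Mul(E, O)))
Add(Function('F')(62, 60), J) = Add(Mul(60, Add(54, 62)), 22) = Add(Mul(60, 116), 22) = Add(6960, 22) = 6982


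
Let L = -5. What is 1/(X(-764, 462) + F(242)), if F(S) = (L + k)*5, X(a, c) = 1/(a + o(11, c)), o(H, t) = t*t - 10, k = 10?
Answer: 212670/5316751 ≈ 0.040000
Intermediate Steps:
o(H, t) = -10 + t² (o(H, t) = t² - 10 = -10 + t²)
X(a, c) = 1/(-10 + a + c²) (X(a, c) = 1/(a + (-10 + c²)) = 1/(-10 + a + c²))
F(S) = 25 (F(S) = (-5 + 10)*5 = 5*5 = 25)
1/(X(-764, 462) + F(242)) = 1/(1/(-10 - 764 + 462²) + 25) = 1/(1/(-10 - 764 + 213444) + 25) = 1/(1/212670 + 25) = 1/(5316751/212670) = 212670/5316751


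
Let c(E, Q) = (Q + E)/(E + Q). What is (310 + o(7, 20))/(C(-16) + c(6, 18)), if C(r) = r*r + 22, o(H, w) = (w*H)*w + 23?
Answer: 3133/279 ≈ 11.229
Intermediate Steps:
c(E, Q) = 1 (c(E, Q) = (E + Q)/(E + Q) = 1)
o(H, w) = 23 + H*w² (o(H, w) = (H*w)*w + 23 = H*w² + 23 = 23 + H*w²)
C(r) = 22 + r² (C(r) = r² + 22 = 22 + r²)
(310 + o(7, 20))/(C(-16) + c(6, 18)) = (310 + (23 + 7*20²))/((22 + (-16)²) + 1) = (310 + (23 + 7*400))/((22 + 256) + 1) = (310 + (23 + 2800))/(278 + 1) = (310 + 2823)/279 = 3133*(1/279) = 3133/279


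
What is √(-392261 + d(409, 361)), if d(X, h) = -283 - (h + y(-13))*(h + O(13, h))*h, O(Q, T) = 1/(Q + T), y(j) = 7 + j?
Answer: I*√6526172384094/374 ≈ 6830.6*I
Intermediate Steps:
d(X, h) = -283 - h*(-6 + h)*(h + 1/(13 + h)) (d(X, h) = -283 - (h + (7 - 13))*(h + 1/(13 + h))*h = -283 - (h - 6)*(h + 1/(13 + h))*h = -283 - (-6 + h)*(h + 1/(13 + h))*h = -283 - h*(-6 + h)*(h + 1/(13 + h)))
√(-392261 + d(409, 361)) = √(-392261 + (-3679 - 1*361⁴ - 277*361 - 7*361³ + 77*361²)/(13 + 361)) = √(-392261 + (-3679 - 1*16983563041 - 99997 - 7*47045881 + 77*130321)/374) = √(-392261 + (-3679 - 16983563041 - 99997 - 329321167 + 10034717)/374) = √(-392261 + (1/374)*(-17302953167)) = √(-392261 - 17302953167/374) = √(-17449658781/374) = I*√6526172384094/374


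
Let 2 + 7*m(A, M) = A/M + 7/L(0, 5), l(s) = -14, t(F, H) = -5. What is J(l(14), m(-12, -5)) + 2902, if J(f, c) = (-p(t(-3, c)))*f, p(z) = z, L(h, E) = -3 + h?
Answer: 2832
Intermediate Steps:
m(A, M) = -13/21 + A/(7*M) (m(A, M) = -2/7 + (A/M + 7/(-3 + 0))/7 = -2/7 + (A/M + 7/(-3))/7 = -2/7 + (A/M + 7*(-⅓))/7 = -2/7 + (A/M - 7/3)/7 = -2/7 + (-7/3 + A/M)/7 = -2/7 + (-⅓ + A/(7*M)) = -13/21 + A/(7*M))
J(f, c) = 5*f (J(f, c) = (-1*(-5))*f = 5*f)
J(l(14), m(-12, -5)) + 2902 = 5*(-14) + 2902 = -70 + 2902 = 2832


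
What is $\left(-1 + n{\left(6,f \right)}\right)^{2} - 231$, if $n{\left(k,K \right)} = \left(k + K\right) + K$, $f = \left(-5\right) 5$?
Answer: $1794$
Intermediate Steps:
$f = -25$
$n{\left(k,K \right)} = k + 2 K$ ($n{\left(k,K \right)} = \left(K + k\right) + K = k + 2 K$)
$\left(-1 + n{\left(6,f \right)}\right)^{2} - 231 = \left(-1 + \left(6 + 2 \left(-25\right)\right)\right)^{2} - 231 = \left(-1 + \left(6 - 50\right)\right)^{2} - 231 = \left(-1 - 44\right)^{2} - 231 = \left(-45\right)^{2} - 231 = 2025 - 231 = 1794$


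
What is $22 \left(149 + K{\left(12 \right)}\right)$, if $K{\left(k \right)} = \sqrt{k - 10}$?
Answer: $3278 + 22 \sqrt{2} \approx 3309.1$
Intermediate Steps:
$K{\left(k \right)} = \sqrt{-10 + k}$
$22 \left(149 + K{\left(12 \right)}\right) = 22 \left(149 + \sqrt{-10 + 12}\right) = 22 \left(149 + \sqrt{2}\right) = 3278 + 22 \sqrt{2}$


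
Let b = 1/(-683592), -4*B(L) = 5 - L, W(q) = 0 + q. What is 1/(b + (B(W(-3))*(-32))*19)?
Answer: 683592/831247871 ≈ 0.00082237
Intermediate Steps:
W(q) = q
B(L) = -5/4 + L/4 (B(L) = -(5 - L)/4 = -5/4 + L/4)
b = -1/683592 ≈ -1.4629e-6
1/(b + (B(W(-3))*(-32))*19) = 1/(-1/683592 + ((-5/4 + (1/4)*(-3))*(-32))*19) = 1/(-1/683592 + ((-5/4 - 3/4)*(-32))*19) = 1/(-1/683592 - 2*(-32)*19) = 1/(-1/683592 + 64*19) = 1/(-1/683592 + 1216) = 1/(831247871/683592) = 683592/831247871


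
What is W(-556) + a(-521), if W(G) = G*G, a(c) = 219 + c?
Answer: 308834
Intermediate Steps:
W(G) = G**2
W(-556) + a(-521) = (-556)**2 + (219 - 521) = 309136 - 302 = 308834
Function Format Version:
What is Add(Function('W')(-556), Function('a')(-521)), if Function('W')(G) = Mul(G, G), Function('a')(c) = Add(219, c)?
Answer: 308834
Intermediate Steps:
Function('W')(G) = Pow(G, 2)
Add(Function('W')(-556), Function('a')(-521)) = Add(Pow(-556, 2), Add(219, -521)) = Add(309136, -302) = 308834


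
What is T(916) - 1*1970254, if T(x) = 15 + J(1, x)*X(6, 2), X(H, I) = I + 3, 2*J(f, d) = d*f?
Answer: -1967949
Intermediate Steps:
J(f, d) = d*f/2 (J(f, d) = (d*f)/2 = d*f/2)
X(H, I) = 3 + I
T(x) = 15 + 5*x/2 (T(x) = 15 + ((½)*x*1)*(3 + 2) = 15 + (x/2)*5 = 15 + 5*x/2)
T(916) - 1*1970254 = (15 + (5/2)*916) - 1*1970254 = (15 + 2290) - 1970254 = 2305 - 1970254 = -1967949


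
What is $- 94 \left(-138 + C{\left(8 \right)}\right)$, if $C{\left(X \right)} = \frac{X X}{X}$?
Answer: $12220$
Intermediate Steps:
$C{\left(X \right)} = X$ ($C{\left(X \right)} = \frac{X^{2}}{X} = X$)
$- 94 \left(-138 + C{\left(8 \right)}\right) = - 94 \left(-138 + 8\right) = \left(-94\right) \left(-130\right) = 12220$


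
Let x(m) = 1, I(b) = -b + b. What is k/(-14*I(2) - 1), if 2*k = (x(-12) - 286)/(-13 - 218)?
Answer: -95/154 ≈ -0.61688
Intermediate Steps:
I(b) = 0
k = 95/154 (k = ((1 - 286)/(-13 - 218))/2 = (-285/(-231))/2 = (-285*(-1/231))/2 = (½)*(95/77) = 95/154 ≈ 0.61688)
k/(-14*I(2) - 1) = 95/(154*(-14*0 - 1)) = 95/(154*(0 - 1)) = (95/154)/(-1) = (95/154)*(-1) = -95/154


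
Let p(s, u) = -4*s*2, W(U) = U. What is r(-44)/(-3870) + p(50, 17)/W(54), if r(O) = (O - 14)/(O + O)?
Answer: -3784087/510840 ≈ -7.4076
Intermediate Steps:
r(O) = (-14 + O)/(2*O) (r(O) = (-14 + O)/((2*O)) = (-14 + O)*(1/(2*O)) = (-14 + O)/(2*O))
p(s, u) = -8*s
r(-44)/(-3870) + p(50, 17)/W(54) = ((½)*(-14 - 44)/(-44))/(-3870) - 8*50/54 = ((½)*(-1/44)*(-58))*(-1/3870) - 400*1/54 = (29/44)*(-1/3870) - 200/27 = -29/170280 - 200/27 = -3784087/510840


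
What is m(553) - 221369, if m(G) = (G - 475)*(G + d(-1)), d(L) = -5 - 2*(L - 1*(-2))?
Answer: -178781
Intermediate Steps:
d(L) = -9 - 2*L (d(L) = -5 - 2*(L + 2) = -5 - 2*(2 + L) = -5 + (-4 - 2*L) = -9 - 2*L)
m(G) = (-475 + G)*(-7 + G) (m(G) = (G - 475)*(G + (-9 - 2*(-1))) = (-475 + G)*(G + (-9 + 2)) = (-475 + G)*(G - 7) = (-475 + G)*(-7 + G))
m(553) - 221369 = (3325 + 553² - 482*553) - 221369 = (3325 + 305809 - 266546) - 221369 = 42588 - 221369 = -178781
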